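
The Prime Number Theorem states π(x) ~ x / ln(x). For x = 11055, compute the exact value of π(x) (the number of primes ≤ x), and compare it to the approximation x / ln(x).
π(11055) = 1338;  x/ln(x) ≈ 1187.35;  relative error ≈ 11.26%.

Directly count primes up to 11055: π(11055) = 1338. The PNT approximation gives 11055/ln(11055) ≈ 11055/9.31064 ≈ 1187.35. Relative error (π(x) − x/ln(x)) / π(x) ≈ 11.26%; the approximation is known to undercount slightly (Li(x) is a better estimate).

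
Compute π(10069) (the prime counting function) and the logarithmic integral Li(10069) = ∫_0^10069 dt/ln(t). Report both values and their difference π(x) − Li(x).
π(10069) = 1236;  Li(10069) ≈ 1253.63;  π(x) − Li(x) ≈ -17.63.

Direct count of primes ≤ 10069 gives π(10069) = 1236. Numerical evaluation of the logarithmic integral gives Li(10069) ≈ 1253.63. The difference π(x) − Li(x) ≈ -17.63 is typically negative for small/moderate x (Li(x) overestimates), though Littlewood's theorem shows this sign changes infinitely often.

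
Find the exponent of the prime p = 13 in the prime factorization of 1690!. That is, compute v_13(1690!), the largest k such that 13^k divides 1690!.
v_13(1690!) = 140

Legendre's formula: v_p(n!) = Σ_{k ≥ 1} ⌊n / p^k⌋. For p = 13, n = 1690, the terms are:
  ⌊1690/13^1⌋ = ⌊1690/13⌋ = 130
  ⌊1690/13^2⌋ = ⌊1690/169⌋ = 10
(the next term ⌊1690/13^3⌋ = 0, terminating the sum). Summing: v_13(1690!) = 130 + 10 = 140.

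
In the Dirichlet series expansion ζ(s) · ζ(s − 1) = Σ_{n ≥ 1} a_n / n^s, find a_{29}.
σ(29) = 30

In the product (Σ m^0/m^s)(Σ k / k^s) = Σ (Σ_{d | n} d) / n^s, the coefficient of 1/n^s is σ(n) = Σ_{d | n} d. For n = 29, divisors are [1, 29]; summing: σ(29) = 30.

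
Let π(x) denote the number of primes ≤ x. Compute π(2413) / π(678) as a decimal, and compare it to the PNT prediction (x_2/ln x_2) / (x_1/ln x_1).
π(2413)/π(678) = 358/123 ≈ 2.9106;  PNT prediction ≈ 2.9789.

π(678) = 123 and π(2413) = 358, so π(2413)/π(678) ≈ 2.9106. The PNT-predicted ratio is (2413/ln(2413)) / (678/ln(678)) ≈ 2.9789. The two agree to within a few percent, as expected.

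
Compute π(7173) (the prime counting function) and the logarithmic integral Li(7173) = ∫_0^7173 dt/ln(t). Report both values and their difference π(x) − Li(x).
π(7173) = 916;  Li(7173) ≈ 933.84;  π(x) − Li(x) ≈ -17.84.

Direct count of primes ≤ 7173 gives π(7173) = 916. Numerical evaluation of the logarithmic integral gives Li(7173) ≈ 933.84. The difference π(x) − Li(x) ≈ -17.84 is typically negative for small/moderate x (Li(x) overestimates), though Littlewood's theorem shows this sign changes infinitely often.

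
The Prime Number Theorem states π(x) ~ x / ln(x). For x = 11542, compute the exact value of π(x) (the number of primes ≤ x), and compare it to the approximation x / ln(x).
π(11542) = 1390;  x/ln(x) ≈ 1233.94;  relative error ≈ 11.23%.

Directly count primes up to 11542: π(11542) = 1390. The PNT approximation gives 11542/ln(11542) ≈ 11542/9.35375 ≈ 1233.94. Relative error (π(x) − x/ln(x)) / π(x) ≈ 11.23%; the approximation is known to undercount slightly (Li(x) is a better estimate).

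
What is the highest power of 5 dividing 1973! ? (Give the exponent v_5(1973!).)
v_5(1973!) = 490

Legendre's formula: v_p(n!) = Σ_{k ≥ 1} ⌊n / p^k⌋. For p = 5, n = 1973, the terms are:
  ⌊1973/5^1⌋ = ⌊1973/5⌋ = 394
  ⌊1973/5^2⌋ = ⌊1973/25⌋ = 78
  ⌊1973/5^3⌋ = ⌊1973/125⌋ = 15
  ⌊1973/5^4⌋ = ⌊1973/625⌋ = 3
(the next term ⌊1973/5^5⌋ = 0, terminating the sum). Summing: v_5(1973!) = 394 + 78 + 15 + 3 = 490.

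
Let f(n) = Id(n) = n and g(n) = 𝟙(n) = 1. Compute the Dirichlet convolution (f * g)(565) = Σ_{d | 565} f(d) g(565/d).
(Id * 𝟙)(565) = 684

Divisors of 565: [1, 5, 113, 565]. For each d | 565:
  d = 1: Id(1) · 𝟙(565/1) = 1 · 1 = 1
  d = 5: Id(5) · 𝟙(565/5) = 5 · 1 = 5
  d = 113: Id(113) · 𝟙(565/113) = 113 · 1 = 113
  d = 565: Id(565) · 𝟙(565/565) = 565 · 1 = 565
Summing: (Id * 𝟙)(565) = 1 + 5 + 113 + 565 = 684.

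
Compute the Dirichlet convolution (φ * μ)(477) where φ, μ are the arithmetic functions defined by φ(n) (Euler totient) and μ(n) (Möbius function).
(φ * μ)(477) = 204

Divisors of 477: [1, 3, 9, 53, 159, 477]. For each d | 477:
  d = 1: φ(1) · μ(477/1) = 1 · 0 = 0
  d = 3: φ(3) · μ(477/3) = 2 · 1 = 2
  d = 9: φ(9) · μ(477/9) = 6 · -1 = -6
  d = 53: φ(53) · μ(477/53) = 52 · 0 = 0
  d = 159: φ(159) · μ(477/159) = 104 · -1 = -104
  d = 477: φ(477) · μ(477/477) = 312 · 1 = 312
Summing: (φ * μ)(477) = 0 + 2 + -6 + 0 + -104 + 312 = 204.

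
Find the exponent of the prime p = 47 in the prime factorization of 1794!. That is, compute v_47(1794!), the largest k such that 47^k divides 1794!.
v_47(1794!) = 38

Legendre's formula: v_p(n!) = Σ_{k ≥ 1} ⌊n / p^k⌋. For p = 47, n = 1794, the terms are:
  ⌊1794/47^1⌋ = ⌊1794/47⌋ = 38
(the next term ⌊1794/47^2⌋ = 0, terminating the sum). Summing: v_47(1794!) = 38 = 38.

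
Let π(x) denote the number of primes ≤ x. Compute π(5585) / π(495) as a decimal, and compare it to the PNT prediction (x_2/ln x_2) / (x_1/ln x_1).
π(5585)/π(495) = 737/94 ≈ 7.8404;  PNT prediction ≈ 8.1138.

π(495) = 94 and π(5585) = 737, so π(5585)/π(495) ≈ 7.8404. The PNT-predicted ratio is (5585/ln(5585)) / (495/ln(495)) ≈ 8.1138. The two agree to within a few percent, as expected.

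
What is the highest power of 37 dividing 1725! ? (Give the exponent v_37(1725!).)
v_37(1725!) = 47

Legendre's formula: v_p(n!) = Σ_{k ≥ 1} ⌊n / p^k⌋. For p = 37, n = 1725, the terms are:
  ⌊1725/37^1⌋ = ⌊1725/37⌋ = 46
  ⌊1725/37^2⌋ = ⌊1725/1369⌋ = 1
(the next term ⌊1725/37^3⌋ = 0, terminating the sum). Summing: v_37(1725!) = 46 + 1 = 47.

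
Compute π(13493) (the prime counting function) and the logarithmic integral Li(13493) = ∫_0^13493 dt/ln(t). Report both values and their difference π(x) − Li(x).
π(13493) = 1599;  Li(13493) ≈ 1619.05;  π(x) − Li(x) ≈ -20.05.

Direct count of primes ≤ 13493 gives π(13493) = 1599. Numerical evaluation of the logarithmic integral gives Li(13493) ≈ 1619.05. The difference π(x) − Li(x) ≈ -20.05 is typically negative for small/moderate x (Li(x) overestimates), though Littlewood's theorem shows this sign changes infinitely often.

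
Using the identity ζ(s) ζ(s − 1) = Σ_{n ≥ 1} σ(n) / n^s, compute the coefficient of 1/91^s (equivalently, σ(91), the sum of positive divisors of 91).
σ(91) = 112

In the product (Σ m^0/m^s)(Σ k / k^s) = Σ (Σ_{d | n} d) / n^s, the coefficient of 1/n^s is σ(n) = Σ_{d | n} d. For n = 91, divisors are [1, 7, 13, 91]; summing: σ(91) = 112.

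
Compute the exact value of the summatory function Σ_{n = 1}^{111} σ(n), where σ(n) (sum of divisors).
Σ_{n ≤ 111} σ(n) = 10151

Compute σ(n) for each 1 ≤ n ≤ 111: σ(1) = 1, σ(2) = 3, σ(3) = 4, σ(4) = 7, σ(5) = 6, σ(6) = 12, σ(7) = 8, σ(8) = 15, σ(9) = 13, σ(10) = 18, σ(11) = 12, σ(12) = 28, σ(13) = 14, σ(14) = 24, σ(15) = 24, σ(16) = 31, σ(17) = 18, σ(18) = 39, σ(19) = 20, σ(20) = 42, σ(21) = 32, σ(22) = 36, σ(23) = 24, σ(24) = 60, σ(25) = 31, σ(26) = 42, σ(27) = 40, σ(28) = 56, σ(29) = 30, σ(30) = 72, σ(31) = 32, σ(32) = 63, σ(33) = 48, σ(34) = 54, σ(35) = 48, σ(36) = 91, σ(37) = 38, σ(38) = 60, σ(39) = 56, σ(40) = 90, σ(41) = 42, σ(42) = 96, σ(43) = 44, σ(44) = 84, σ(45) = 78, σ(46) = 72, σ(47) = 48, σ(48) = 124, σ(49) = 57, σ(50) = 93, σ(51) = 72, σ(52) = 98, σ(53) = 54, σ(54) = 120, σ(55) = 72, σ(56) = 120, σ(57) = 80, σ(58) = 90, σ(59) = 60, σ(60) = 168, σ(61) = 62, σ(62) = 96, σ(63) = 104, σ(64) = 127, σ(65) = 84, σ(66) = 144, σ(67) = 68, σ(68) = 126, σ(69) = 96, σ(70) = 144, σ(71) = 72, σ(72) = 195, σ(73) = 74, σ(74) = 114, σ(75) = 124, σ(76) = 140, σ(77) = 96, σ(78) = 168, σ(79) = 80, σ(80) = 186, σ(81) = 121, σ(82) = 126, σ(83) = 84, σ(84) = 224, σ(85) = 108, σ(86) = 132, σ(87) = 120, σ(88) = 180, σ(89) = 90, σ(90) = 234, σ(91) = 112, σ(92) = 168, σ(93) = 128, σ(94) = 144, σ(95) = 120, σ(96) = 252, σ(97) = 98, σ(98) = 171, σ(99) = 156, σ(100) = 217, σ(101) = 102, σ(102) = 216, σ(103) = 104, σ(104) = 210, σ(105) = 192, σ(106) = 162, σ(107) = 108, σ(108) = 280, σ(109) = 110, σ(110) = 216, σ(111) = 152. Summing all 111 values: 10151. (Average order: Σ_{n ≤ x} σ(n) ~ (π²/12) x². For x = 111, (π²/12)·111² ≈ 10133.62.)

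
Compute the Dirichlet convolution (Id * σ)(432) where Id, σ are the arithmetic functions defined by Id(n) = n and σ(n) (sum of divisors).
(Id * σ)(432) = 18318

Divisors of 432: [1, 2, 3, 4, 6, 8, 9, 12, 16, 18, 24, 27, 36, 48, 54, 72, 108, 144, 216, 432]. For each d | 432:
  d = 1: Id(1) · σ(432/1) = 1 · 1240 = 1240
  d = 2: Id(2) · σ(432/2) = 2 · 600 = 1200
  d = 3: Id(3) · σ(432/3) = 3 · 403 = 1209
  d = 4: Id(4) · σ(432/4) = 4 · 280 = 1120
  d = 6: Id(6) · σ(432/6) = 6 · 195 = 1170
  d = 8: Id(8) · σ(432/8) = 8 · 120 = 960
  d = 9: Id(9) · σ(432/9) = 9 · 124 = 1116
  d = 12: Id(12) · σ(432/12) = 12 · 91 = 1092
  d = 16: Id(16) · σ(432/16) = 16 · 40 = 640
  d = 18: Id(18) · σ(432/18) = 18 · 60 = 1080
  d = 24: Id(24) · σ(432/24) = 24 · 39 = 936
  d = 27: Id(27) · σ(432/27) = 27 · 31 = 837
  d = 36: Id(36) · σ(432/36) = 36 · 28 = 1008
  d = 48: Id(48) · σ(432/48) = 48 · 13 = 624
  d = 54: Id(54) · σ(432/54) = 54 · 15 = 810
  d = 72: Id(72) · σ(432/72) = 72 · 12 = 864
  d = 108: Id(108) · σ(432/108) = 108 · 7 = 756
  d = 144: Id(144) · σ(432/144) = 144 · 4 = 576
  d = 216: Id(216) · σ(432/216) = 216 · 3 = 648
  d = 432: Id(432) · σ(432/432) = 432 · 1 = 432
Summing: (Id * σ)(432) = 1240 + 1200 + 1209 + 1120 + 1170 + 960 + 1116 + 1092 + 640 + 1080 + 936 + 837 + 1008 + 624 + 810 + 864 + 756 + 576 + 648 + 432 = 18318.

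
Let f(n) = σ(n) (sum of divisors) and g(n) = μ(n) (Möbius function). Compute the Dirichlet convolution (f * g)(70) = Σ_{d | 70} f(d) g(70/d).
(σ * μ)(70) = 70

Divisors of 70: [1, 2, 5, 7, 10, 14, 35, 70]. For each d | 70:
  d = 1: σ(1) · μ(70/1) = 1 · -1 = -1
  d = 2: σ(2) · μ(70/2) = 3 · 1 = 3
  d = 5: σ(5) · μ(70/5) = 6 · 1 = 6
  d = 7: σ(7) · μ(70/7) = 8 · 1 = 8
  d = 10: σ(10) · μ(70/10) = 18 · -1 = -18
  d = 14: σ(14) · μ(70/14) = 24 · -1 = -24
  d = 35: σ(35) · μ(70/35) = 48 · -1 = -48
  d = 70: σ(70) · μ(70/70) = 144 · 1 = 144
Summing: (σ * μ)(70) = -1 + 3 + 6 + 8 + -18 + -24 + -48 + 144 = 70.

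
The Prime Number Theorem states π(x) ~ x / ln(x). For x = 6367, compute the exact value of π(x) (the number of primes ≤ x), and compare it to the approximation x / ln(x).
π(6367) = 830;  x/ln(x) ≈ 726.92;  relative error ≈ 12.42%.

Directly count primes up to 6367: π(6367) = 830. The PNT approximation gives 6367/ln(6367) ≈ 6367/8.75888 ≈ 726.92. Relative error (π(x) − x/ln(x)) / π(x) ≈ 12.42%; the approximation is known to undercount slightly (Li(x) is a better estimate).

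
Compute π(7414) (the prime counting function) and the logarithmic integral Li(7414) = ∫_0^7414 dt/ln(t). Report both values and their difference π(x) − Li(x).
π(7414) = 940;  Li(7414) ≈ 960.94;  π(x) − Li(x) ≈ -20.94.

Direct count of primes ≤ 7414 gives π(7414) = 940. Numerical evaluation of the logarithmic integral gives Li(7414) ≈ 960.94. The difference π(x) − Li(x) ≈ -20.94 is typically negative for small/moderate x (Li(x) overestimates), though Littlewood's theorem shows this sign changes infinitely often.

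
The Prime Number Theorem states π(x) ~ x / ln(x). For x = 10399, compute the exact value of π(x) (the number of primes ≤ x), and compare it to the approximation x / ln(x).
π(10399) = 1274;  x/ln(x) ≈ 1124.28;  relative error ≈ 11.75%.

Directly count primes up to 10399: π(10399) = 1274. The PNT approximation gives 10399/ln(10399) ≈ 10399/9.24946 ≈ 1124.28. Relative error (π(x) − x/ln(x)) / π(x) ≈ 11.75%; the approximation is known to undercount slightly (Li(x) is a better estimate).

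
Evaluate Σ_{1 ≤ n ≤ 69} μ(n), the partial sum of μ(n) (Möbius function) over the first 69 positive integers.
Σ_{n ≤ 69} μ(n) = -1

Compute μ(n) for each 1 ≤ n ≤ 69: μ(1) = 1, μ(2) = -1, μ(3) = -1, μ(4) = 0, μ(5) = -1, μ(6) = 1, μ(7) = -1, μ(8) = 0, μ(9) = 0, μ(10) = 1, μ(11) = -1, μ(12) = 0, μ(13) = -1, μ(14) = 1, μ(15) = 1, μ(16) = 0, μ(17) = -1, μ(18) = 0, μ(19) = -1, μ(20) = 0, μ(21) = 1, μ(22) = 1, μ(23) = -1, μ(24) = 0, μ(25) = 0, μ(26) = 1, μ(27) = 0, μ(28) = 0, μ(29) = -1, μ(30) = -1, μ(31) = -1, μ(32) = 0, μ(33) = 1, μ(34) = 1, μ(35) = 1, μ(36) = 0, μ(37) = -1, μ(38) = 1, μ(39) = 1, μ(40) = 0, μ(41) = -1, μ(42) = -1, μ(43) = -1, μ(44) = 0, μ(45) = 0, μ(46) = 1, μ(47) = -1, μ(48) = 0, μ(49) = 0, μ(50) = 0, μ(51) = 1, μ(52) = 0, μ(53) = -1, μ(54) = 0, μ(55) = 1, μ(56) = 0, μ(57) = 1, μ(58) = 1, μ(59) = -1, μ(60) = 0, μ(61) = -1, μ(62) = 1, μ(63) = 0, μ(64) = 0, μ(65) = 1, μ(66) = -1, μ(67) = -1, μ(68) = 0, μ(69) = 1. Summing all 69 values: -1. (Mertens function M(x) = Σ_{n ≤ x} μ(n); on average M(x) should be small (PNT ⟺ M(x) = o(x)).)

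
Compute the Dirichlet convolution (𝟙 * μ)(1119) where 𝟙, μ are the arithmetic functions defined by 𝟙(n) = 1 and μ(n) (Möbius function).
(𝟙 * μ)(1119) = 0

Divisors of 1119: [1, 3, 373, 1119]. For each d | 1119:
  d = 1: 𝟙(1) · μ(1119/1) = 1 · 1 = 1
  d = 3: 𝟙(3) · μ(1119/3) = 1 · -1 = -1
  d = 373: 𝟙(373) · μ(1119/373) = 1 · -1 = -1
  d = 1119: 𝟙(1119) · μ(1119/1119) = 1 · 1 = 1
Summing: (𝟙 * μ)(1119) = 1 + -1 + -1 + 1 = 0.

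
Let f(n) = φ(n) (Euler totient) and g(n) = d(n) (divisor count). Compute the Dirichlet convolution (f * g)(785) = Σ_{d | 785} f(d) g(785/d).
(φ * d)(785) = 948

Divisors of 785: [1, 5, 157, 785]. For each d | 785:
  d = 1: φ(1) · d(785/1) = 1 · 4 = 4
  d = 5: φ(5) · d(785/5) = 4 · 2 = 8
  d = 157: φ(157) · d(785/157) = 156 · 2 = 312
  d = 785: φ(785) · d(785/785) = 624 · 1 = 624
Summing: (φ * d)(785) = 4 + 8 + 312 + 624 = 948.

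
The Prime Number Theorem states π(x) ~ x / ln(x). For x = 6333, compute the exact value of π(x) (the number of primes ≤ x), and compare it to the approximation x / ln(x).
π(6333) = 824;  x/ln(x) ≈ 723.48;  relative error ≈ 12.20%.

Directly count primes up to 6333: π(6333) = 824. The PNT approximation gives 6333/ln(6333) ≈ 6333/8.75353 ≈ 723.48. Relative error (π(x) − x/ln(x)) / π(x) ≈ 12.20%; the approximation is known to undercount slightly (Li(x) is a better estimate).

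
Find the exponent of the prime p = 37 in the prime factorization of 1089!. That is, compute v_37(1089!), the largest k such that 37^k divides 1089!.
v_37(1089!) = 29

Legendre's formula: v_p(n!) = Σ_{k ≥ 1} ⌊n / p^k⌋. For p = 37, n = 1089, the terms are:
  ⌊1089/37^1⌋ = ⌊1089/37⌋ = 29
(the next term ⌊1089/37^2⌋ = 0, terminating the sum). Summing: v_37(1089!) = 29 = 29.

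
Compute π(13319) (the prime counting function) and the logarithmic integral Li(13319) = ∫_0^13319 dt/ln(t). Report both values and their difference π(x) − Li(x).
π(13319) = 1581;  Li(13319) ≈ 1600.74;  π(x) − Li(x) ≈ -19.74.

Direct count of primes ≤ 13319 gives π(13319) = 1581. Numerical evaluation of the logarithmic integral gives Li(13319) ≈ 1600.74. The difference π(x) − Li(x) ≈ -19.74 is typically negative for small/moderate x (Li(x) overestimates), though Littlewood's theorem shows this sign changes infinitely often.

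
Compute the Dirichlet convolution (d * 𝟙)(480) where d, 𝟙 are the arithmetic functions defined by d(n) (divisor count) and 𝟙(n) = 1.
(d * 𝟙)(480) = 189

Divisors of 480: [1, 2, 3, 4, 5, 6, 8, 10, 12, 15, 16, 20, 24, 30, 32, 40, 48, 60, 80, 96, 120, 160, 240, 480]. For each d | 480:
  d = 1: d(1) · 𝟙(480/1) = 1 · 1 = 1
  d = 2: d(2) · 𝟙(480/2) = 2 · 1 = 2
  d = 3: d(3) · 𝟙(480/3) = 2 · 1 = 2
  d = 4: d(4) · 𝟙(480/4) = 3 · 1 = 3
  d = 5: d(5) · 𝟙(480/5) = 2 · 1 = 2
  d = 6: d(6) · 𝟙(480/6) = 4 · 1 = 4
  d = 8: d(8) · 𝟙(480/8) = 4 · 1 = 4
  d = 10: d(10) · 𝟙(480/10) = 4 · 1 = 4
  d = 12: d(12) · 𝟙(480/12) = 6 · 1 = 6
  d = 15: d(15) · 𝟙(480/15) = 4 · 1 = 4
  d = 16: d(16) · 𝟙(480/16) = 5 · 1 = 5
  d = 20: d(20) · 𝟙(480/20) = 6 · 1 = 6
  d = 24: d(24) · 𝟙(480/24) = 8 · 1 = 8
  d = 30: d(30) · 𝟙(480/30) = 8 · 1 = 8
  d = 32: d(32) · 𝟙(480/32) = 6 · 1 = 6
  d = 40: d(40) · 𝟙(480/40) = 8 · 1 = 8
  d = 48: d(48) · 𝟙(480/48) = 10 · 1 = 10
  d = 60: d(60) · 𝟙(480/60) = 12 · 1 = 12
  d = 80: d(80) · 𝟙(480/80) = 10 · 1 = 10
  d = 96: d(96) · 𝟙(480/96) = 12 · 1 = 12
  d = 120: d(120) · 𝟙(480/120) = 16 · 1 = 16
  d = 160: d(160) · 𝟙(480/160) = 12 · 1 = 12
  d = 240: d(240) · 𝟙(480/240) = 20 · 1 = 20
  d = 480: d(480) · 𝟙(480/480) = 24 · 1 = 24
Summing: (d * 𝟙)(480) = 1 + 2 + 2 + 3 + 2 + 4 + 4 + 4 + 6 + 4 + 5 + 6 + 8 + 8 + 6 + 8 + 10 + 12 + 10 + 12 + 16 + 12 + 20 + 24 = 189.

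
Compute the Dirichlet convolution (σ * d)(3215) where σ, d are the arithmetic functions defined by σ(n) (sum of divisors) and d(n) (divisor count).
(σ * d)(3215) = 5168

Divisors of 3215: [1, 5, 643, 3215]. For each d | 3215:
  d = 1: σ(1) · d(3215/1) = 1 · 4 = 4
  d = 5: σ(5) · d(3215/5) = 6 · 2 = 12
  d = 643: σ(643) · d(3215/643) = 644 · 2 = 1288
  d = 3215: σ(3215) · d(3215/3215) = 3864 · 1 = 3864
Summing: (σ * d)(3215) = 4 + 12 + 1288 + 3864 = 5168.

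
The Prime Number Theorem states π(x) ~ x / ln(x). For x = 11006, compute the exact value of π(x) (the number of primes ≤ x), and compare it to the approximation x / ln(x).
π(11006) = 1336;  x/ln(x) ≈ 1182.65;  relative error ≈ 11.48%.

Directly count primes up to 11006: π(11006) = 1336. The PNT approximation gives 11006/ln(11006) ≈ 11006/9.30620 ≈ 1182.65. Relative error (π(x) − x/ln(x)) / π(x) ≈ 11.48%; the approximation is known to undercount slightly (Li(x) is a better estimate).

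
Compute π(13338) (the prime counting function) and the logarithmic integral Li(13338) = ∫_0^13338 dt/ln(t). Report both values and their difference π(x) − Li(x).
π(13338) = 1584;  Li(13338) ≈ 1602.74;  π(x) − Li(x) ≈ -18.74.

Direct count of primes ≤ 13338 gives π(13338) = 1584. Numerical evaluation of the logarithmic integral gives Li(13338) ≈ 1602.74. The difference π(x) − Li(x) ≈ -18.74 is typically negative for small/moderate x (Li(x) overestimates), though Littlewood's theorem shows this sign changes infinitely often.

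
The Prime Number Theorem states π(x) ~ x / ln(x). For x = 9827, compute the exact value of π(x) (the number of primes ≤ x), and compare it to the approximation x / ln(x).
π(9827) = 1211;  x/ln(x) ≈ 1068.98;  relative error ≈ 11.73%.

Directly count primes up to 9827: π(9827) = 1211. The PNT approximation gives 9827/ln(9827) ≈ 9827/9.19289 ≈ 1068.98. Relative error (π(x) − x/ln(x)) / π(x) ≈ 11.73%; the approximation is known to undercount slightly (Li(x) is a better estimate).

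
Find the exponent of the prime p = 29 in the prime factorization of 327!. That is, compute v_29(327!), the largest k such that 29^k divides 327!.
v_29(327!) = 11

Legendre's formula: v_p(n!) = Σ_{k ≥ 1} ⌊n / p^k⌋. For p = 29, n = 327, the terms are:
  ⌊327/29^1⌋ = ⌊327/29⌋ = 11
(the next term ⌊327/29^2⌋ = 0, terminating the sum). Summing: v_29(327!) = 11 = 11.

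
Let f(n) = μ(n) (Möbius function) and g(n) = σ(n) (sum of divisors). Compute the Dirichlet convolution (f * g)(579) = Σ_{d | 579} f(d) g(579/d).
(μ * σ)(579) = 579

Divisors of 579: [1, 3, 193, 579]. For each d | 579:
  d = 1: μ(1) · σ(579/1) = 1 · 776 = 776
  d = 3: μ(3) · σ(579/3) = -1 · 194 = -194
  d = 193: μ(193) · σ(579/193) = -1 · 4 = -4
  d = 579: μ(579) · σ(579/579) = 1 · 1 = 1
Summing: (μ * σ)(579) = 776 + -194 + -4 + 1 = 579.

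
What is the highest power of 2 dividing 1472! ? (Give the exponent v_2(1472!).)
v_2(1472!) = 1468

Legendre's formula: v_p(n!) = Σ_{k ≥ 1} ⌊n / p^k⌋. For p = 2, n = 1472, the terms are:
  ⌊1472/2^1⌋ = ⌊1472/2⌋ = 736
  ⌊1472/2^2⌋ = ⌊1472/4⌋ = 368
  ⌊1472/2^3⌋ = ⌊1472/8⌋ = 184
  ⌊1472/2^4⌋ = ⌊1472/16⌋ = 92
  ⌊1472/2^5⌋ = ⌊1472/32⌋ = 46
  ⌊1472/2^6⌋ = ⌊1472/64⌋ = 23
  ⌊1472/2^7⌋ = ⌊1472/128⌋ = 11
  ⌊1472/2^8⌋ = ⌊1472/256⌋ = 5
  ⌊1472/2^9⌋ = ⌊1472/512⌋ = 2
  ⌊1472/2^10⌋ = ⌊1472/1024⌋ = 1
(the next term ⌊1472/2^11⌋ = 0, terminating the sum). Summing: v_2(1472!) = 736 + 368 + 184 + 92 + 46 + 23 + 11 + 5 + 2 + 1 = 1468.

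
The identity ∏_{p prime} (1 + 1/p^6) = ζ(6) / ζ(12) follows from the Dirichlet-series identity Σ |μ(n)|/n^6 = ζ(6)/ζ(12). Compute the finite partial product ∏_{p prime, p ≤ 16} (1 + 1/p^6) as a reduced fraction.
∏ = 261167492243135861/256778456493448890

The primes p ≤ 16 are [2, 3, 5, 7, 11, 13]. For each, (1 + 1/p^6) = (p^6 + 1)/p^6. Multiplying these fractions over p ∈ [2, 3, 5, 7, 11, 13] gives 261167492243135861/256778456493448890. (In the limit P → ∞ this tends to ζ(6)/ζ(12).)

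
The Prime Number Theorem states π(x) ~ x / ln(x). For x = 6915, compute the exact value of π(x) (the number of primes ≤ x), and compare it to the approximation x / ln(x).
π(6915) = 889;  x/ln(x) ≈ 782.11;  relative error ≈ 12.02%.

Directly count primes up to 6915: π(6915) = 889. The PNT approximation gives 6915/ln(6915) ≈ 6915/8.84145 ≈ 782.11. Relative error (π(x) − x/ln(x)) / π(x) ≈ 12.02%; the approximation is known to undercount slightly (Li(x) is a better estimate).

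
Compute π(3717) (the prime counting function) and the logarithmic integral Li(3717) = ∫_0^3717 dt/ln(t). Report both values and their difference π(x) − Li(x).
π(3717) = 518;  Li(3717) ≈ 531.09;  π(x) − Li(x) ≈ -13.09.

Direct count of primes ≤ 3717 gives π(3717) = 518. Numerical evaluation of the logarithmic integral gives Li(3717) ≈ 531.09. The difference π(x) − Li(x) ≈ -13.09 is typically negative for small/moderate x (Li(x) overestimates), though Littlewood's theorem shows this sign changes infinitely often.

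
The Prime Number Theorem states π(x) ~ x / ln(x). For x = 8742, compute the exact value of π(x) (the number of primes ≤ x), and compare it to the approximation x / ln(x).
π(8742) = 1090;  x/ln(x) ≈ 963.21;  relative error ≈ 11.63%.

Directly count primes up to 8742: π(8742) = 1090. The PNT approximation gives 8742/ln(8742) ≈ 8742/9.07589 ≈ 963.21. Relative error (π(x) − x/ln(x)) / π(x) ≈ 11.63%; the approximation is known to undercount slightly (Li(x) is a better estimate).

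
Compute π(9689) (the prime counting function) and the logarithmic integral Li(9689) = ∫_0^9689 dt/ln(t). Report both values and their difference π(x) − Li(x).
π(9689) = 1196;  Li(9689) ≈ 1212.31;  π(x) − Li(x) ≈ -16.31.

Direct count of primes ≤ 9689 gives π(9689) = 1196. Numerical evaluation of the logarithmic integral gives Li(9689) ≈ 1212.31. The difference π(x) − Li(x) ≈ -16.31 is typically negative for small/moderate x (Li(x) overestimates), though Littlewood's theorem shows this sign changes infinitely often.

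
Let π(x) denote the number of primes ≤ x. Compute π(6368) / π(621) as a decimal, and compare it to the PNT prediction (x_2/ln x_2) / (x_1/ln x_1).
π(6368)/π(621) = 830/114 ≈ 7.2807;  PNT prediction ≈ 7.5293.

π(621) = 114 and π(6368) = 830, so π(6368)/π(621) ≈ 7.2807. The PNT-predicted ratio is (6368/ln(6368)) / (621/ln(621)) ≈ 7.5293. The two agree to within a few percent, as expected.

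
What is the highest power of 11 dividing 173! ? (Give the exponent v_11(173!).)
v_11(173!) = 16

Legendre's formula: v_p(n!) = Σ_{k ≥ 1} ⌊n / p^k⌋. For p = 11, n = 173, the terms are:
  ⌊173/11^1⌋ = ⌊173/11⌋ = 15
  ⌊173/11^2⌋ = ⌊173/121⌋ = 1
(the next term ⌊173/11^3⌋ = 0, terminating the sum). Summing: v_11(173!) = 15 + 1 = 16.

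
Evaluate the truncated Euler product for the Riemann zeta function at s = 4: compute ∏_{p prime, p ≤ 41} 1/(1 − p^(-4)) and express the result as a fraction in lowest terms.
∏ = 56920287300311688614065768651369188407/52590894536588738800643997696000000000

The primes p ≤ 41 are [2, 3, 5, 7, 11, 13, 17, 19, 23, 29, 31, 37, 41]. For each prime, (1 − 1/p^4)^(-1) = p^4 / (p^4 − 1). The product is (1 − 1/2^4)^(-1), (1 − 1/3^4)^(-1), (1 − 1/5^4)^(-1), (1 − 1/7^4)^(-1), (1 − 1/11^4)^(-1), (1 − 1/13^4)^(-1), (1 − 1/17^4)^(-1), (1 − 1/19^4)^(-1), (1 − 1/23^4)^(-1), (1 − 1/29^4)^(-1), (1 − 1/31^4)^(-1), (1 − 1/37^4)^(-1), (1 − 1/41^4)^(-1) = ∏ p^4 / (p^4 − 1) = 56920287300311688614065768651369188407/52590894536588738800643997696000000000.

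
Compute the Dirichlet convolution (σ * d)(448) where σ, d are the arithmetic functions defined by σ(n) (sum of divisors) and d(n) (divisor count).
(σ * d)(448) = 4660

Divisors of 448: [1, 2, 4, 7, 8, 14, 16, 28, 32, 56, 64, 112, 224, 448]. For each d | 448:
  d = 1: σ(1) · d(448/1) = 1 · 14 = 14
  d = 2: σ(2) · d(448/2) = 3 · 12 = 36
  d = 4: σ(4) · d(448/4) = 7 · 10 = 70
  d = 7: σ(7) · d(448/7) = 8 · 7 = 56
  d = 8: σ(8) · d(448/8) = 15 · 8 = 120
  d = 14: σ(14) · d(448/14) = 24 · 6 = 144
  d = 16: σ(16) · d(448/16) = 31 · 6 = 186
  d = 28: σ(28) · d(448/28) = 56 · 5 = 280
  d = 32: σ(32) · d(448/32) = 63 · 4 = 252
  d = 56: σ(56) · d(448/56) = 120 · 4 = 480
  d = 64: σ(64) · d(448/64) = 127 · 2 = 254
  d = 112: σ(112) · d(448/112) = 248 · 3 = 744
  d = 224: σ(224) · d(448/224) = 504 · 2 = 1008
  d = 448: σ(448) · d(448/448) = 1016 · 1 = 1016
Summing: (σ * d)(448) = 14 + 36 + 70 + 56 + 120 + 144 + 186 + 280 + 252 + 480 + 254 + 744 + 1008 + 1016 = 4660.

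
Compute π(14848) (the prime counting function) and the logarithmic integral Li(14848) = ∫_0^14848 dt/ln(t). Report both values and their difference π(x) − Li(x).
π(14848) = 1739;  Li(14848) ≈ 1760.81;  π(x) − Li(x) ≈ -21.81.

Direct count of primes ≤ 14848 gives π(14848) = 1739. Numerical evaluation of the logarithmic integral gives Li(14848) ≈ 1760.81. The difference π(x) − Li(x) ≈ -21.81 is typically negative for small/moderate x (Li(x) overestimates), though Littlewood's theorem shows this sign changes infinitely often.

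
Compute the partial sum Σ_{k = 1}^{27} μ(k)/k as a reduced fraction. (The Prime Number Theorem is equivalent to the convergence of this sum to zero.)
Σ μ(k)/k = 4165258/111546435

Values of μ(k) for 1 ≤ k ≤ 27: μ(1) = 1, μ(2) = -1, μ(3) = -1, μ(5) = -1, μ(6) = 1, μ(7) = -1, μ(10) = 1, μ(11) = -1, μ(13) = -1, μ(14) = 1, μ(15) = 1, μ(17) = -1, μ(19) = -1, μ(21) = 1, μ(22) = 1, μ(23) = -1, μ(26) = 1, with μ = 0 on non-squarefree integers. Summing μ(k)/k for k where μ(k) ≠ 0 gives 4165258/111546435 ≈ 0.0373. (PNT ⟺ this sum → 0 as n → ∞.)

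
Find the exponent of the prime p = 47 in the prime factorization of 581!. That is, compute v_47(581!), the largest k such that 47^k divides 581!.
v_47(581!) = 12

Legendre's formula: v_p(n!) = Σ_{k ≥ 1} ⌊n / p^k⌋. For p = 47, n = 581, the terms are:
  ⌊581/47^1⌋ = ⌊581/47⌋ = 12
(the next term ⌊581/47^2⌋ = 0, terminating the sum). Summing: v_47(581!) = 12 = 12.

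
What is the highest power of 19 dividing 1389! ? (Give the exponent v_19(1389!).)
v_19(1389!) = 76

Legendre's formula: v_p(n!) = Σ_{k ≥ 1} ⌊n / p^k⌋. For p = 19, n = 1389, the terms are:
  ⌊1389/19^1⌋ = ⌊1389/19⌋ = 73
  ⌊1389/19^2⌋ = ⌊1389/361⌋ = 3
(the next term ⌊1389/19^3⌋ = 0, terminating the sum). Summing: v_19(1389!) = 73 + 3 = 76.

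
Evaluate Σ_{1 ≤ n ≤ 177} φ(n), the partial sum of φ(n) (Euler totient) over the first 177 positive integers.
Σ_{n ≤ 177} φ(n) = 9566

Compute φ(n) for each 1 ≤ n ≤ 177: φ(1) = 1, φ(2) = 1, φ(3) = 2, φ(4) = 2, φ(5) = 4, φ(6) = 2, φ(7) = 6, φ(8) = 4, φ(9) = 6, φ(10) = 4, φ(11) = 10, φ(12) = 4, φ(13) = 12, φ(14) = 6, φ(15) = 8, φ(16) = 8, φ(17) = 16, φ(18) = 6, φ(19) = 18, φ(20) = 8, φ(21) = 12, φ(22) = 10, φ(23) = 22, φ(24) = 8, φ(25) = 20, φ(26) = 12, φ(27) = 18, φ(28) = 12, φ(29) = 28, φ(30) = 8, φ(31) = 30, φ(32) = 16, φ(33) = 20, φ(34) = 16, φ(35) = 24, φ(36) = 12, φ(37) = 36, φ(38) = 18, φ(39) = 24, φ(40) = 16, φ(41) = 40, φ(42) = 12, φ(43) = 42, φ(44) = 20, φ(45) = 24, φ(46) = 22, φ(47) = 46, φ(48) = 16, φ(49) = 42, φ(50) = 20, φ(51) = 32, φ(52) = 24, φ(53) = 52, φ(54) = 18, φ(55) = 40, φ(56) = 24, φ(57) = 36, φ(58) = 28, φ(59) = 58, φ(60) = 16, φ(61) = 60, φ(62) = 30, φ(63) = 36, φ(64) = 32, φ(65) = 48, φ(66) = 20, φ(67) = 66, φ(68) = 32, φ(69) = 44, φ(70) = 24, φ(71) = 70, φ(72) = 24, φ(73) = 72, φ(74) = 36, φ(75) = 40, φ(76) = 36, φ(77) = 60, φ(78) = 24, φ(79) = 78, φ(80) = 32, φ(81) = 54, φ(82) = 40, φ(83) = 82, φ(84) = 24, φ(85) = 64, φ(86) = 42, φ(87) = 56, φ(88) = 40, φ(89) = 88, φ(90) = 24, φ(91) = 72, φ(92) = 44, φ(93) = 60, φ(94) = 46, φ(95) = 72, φ(96) = 32, φ(97) = 96, φ(98) = 42, φ(99) = 60, φ(100) = 40, φ(101) = 100, φ(102) = 32, φ(103) = 102, φ(104) = 48, φ(105) = 48, φ(106) = 52, φ(107) = 106, φ(108) = 36, φ(109) = 108, φ(110) = 40, φ(111) = 72, φ(112) = 48, φ(113) = 112, φ(114) = 36, φ(115) = 88, φ(116) = 56, φ(117) = 72, φ(118) = 58, φ(119) = 96, φ(120) = 32, φ(121) = 110, φ(122) = 60, φ(123) = 80, φ(124) = 60, φ(125) = 100, φ(126) = 36, φ(127) = 126, φ(128) = 64, φ(129) = 84, φ(130) = 48, φ(131) = 130, φ(132) = 40, φ(133) = 108, φ(134) = 66, φ(135) = 72, φ(136) = 64, φ(137) = 136, φ(138) = 44, φ(139) = 138, φ(140) = 48, φ(141) = 92, φ(142) = 70, φ(143) = 120, φ(144) = 48, φ(145) = 112, φ(146) = 72, φ(147) = 84, φ(148) = 72, φ(149) = 148, φ(150) = 40, φ(151) = 150, φ(152) = 72, φ(153) = 96, φ(154) = 60, φ(155) = 120, φ(156) = 48, φ(157) = 156, φ(158) = 78, φ(159) = 104, φ(160) = 64, φ(161) = 132, φ(162) = 54, φ(163) = 162, φ(164) = 80, φ(165) = 80, φ(166) = 82, φ(167) = 166, φ(168) = 48, φ(169) = 156, φ(170) = 64, φ(171) = 108, φ(172) = 84, φ(173) = 172, φ(174) = 56, φ(175) = 120, φ(176) = 80, φ(177) = 116. Summing all 177 values: 9566. (Average order: Σ_{n ≤ x} φ(n) ~ (3/π²) x². For x = 177, (3/π²)·177² ≈ 9522.87.)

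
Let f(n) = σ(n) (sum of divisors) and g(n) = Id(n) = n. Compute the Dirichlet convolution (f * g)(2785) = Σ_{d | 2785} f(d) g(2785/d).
(σ * Id)(2785) = 12265

Divisors of 2785: [1, 5, 557, 2785]. For each d | 2785:
  d = 1: σ(1) · Id(2785/1) = 1 · 2785 = 2785
  d = 5: σ(5) · Id(2785/5) = 6 · 557 = 3342
  d = 557: σ(557) · Id(2785/557) = 558 · 5 = 2790
  d = 2785: σ(2785) · Id(2785/2785) = 3348 · 1 = 3348
Summing: (σ * Id)(2785) = 2785 + 3342 + 2790 + 3348 = 12265.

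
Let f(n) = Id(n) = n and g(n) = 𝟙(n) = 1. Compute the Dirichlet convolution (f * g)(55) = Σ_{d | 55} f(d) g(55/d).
(Id * 𝟙)(55) = 72

Divisors of 55: [1, 5, 11, 55]. For each d | 55:
  d = 1: Id(1) · 𝟙(55/1) = 1 · 1 = 1
  d = 5: Id(5) · 𝟙(55/5) = 5 · 1 = 5
  d = 11: Id(11) · 𝟙(55/11) = 11 · 1 = 11
  d = 55: Id(55) · 𝟙(55/55) = 55 · 1 = 55
Summing: (Id * 𝟙)(55) = 1 + 5 + 11 + 55 = 72.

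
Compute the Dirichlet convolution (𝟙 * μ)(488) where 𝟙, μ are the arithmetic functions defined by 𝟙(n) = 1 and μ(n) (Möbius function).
(𝟙 * μ)(488) = 0

Divisors of 488: [1, 2, 4, 8, 61, 122, 244, 488]. For each d | 488:
  d = 1: 𝟙(1) · μ(488/1) = 1 · 0 = 0
  d = 2: 𝟙(2) · μ(488/2) = 1 · 0 = 0
  d = 4: 𝟙(4) · μ(488/4) = 1 · 1 = 1
  d = 8: 𝟙(8) · μ(488/8) = 1 · -1 = -1
  d = 61: 𝟙(61) · μ(488/61) = 1 · 0 = 0
  d = 122: 𝟙(122) · μ(488/122) = 1 · 0 = 0
  d = 244: 𝟙(244) · μ(488/244) = 1 · -1 = -1
  d = 488: 𝟙(488) · μ(488/488) = 1 · 1 = 1
Summing: (𝟙 * μ)(488) = 0 + 0 + 1 + -1 + 0 + 0 + -1 + 1 = 0.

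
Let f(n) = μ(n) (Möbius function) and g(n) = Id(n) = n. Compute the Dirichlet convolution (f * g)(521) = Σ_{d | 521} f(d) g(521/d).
(μ * Id)(521) = 520

Divisors of 521: [1, 521]. For each d | 521:
  d = 1: μ(1) · Id(521/1) = 1 · 521 = 521
  d = 521: μ(521) · Id(521/521) = -1 · 1 = -1
Summing: (μ * Id)(521) = 521 + -1 = 520.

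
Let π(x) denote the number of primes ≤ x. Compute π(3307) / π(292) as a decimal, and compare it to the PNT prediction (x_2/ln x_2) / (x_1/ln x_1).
π(3307)/π(292) = 465/61 ≈ 7.6230;  PNT prediction ≈ 7.9335.

π(292) = 61 and π(3307) = 465, so π(3307)/π(292) ≈ 7.6230. The PNT-predicted ratio is (3307/ln(3307)) / (292/ln(292)) ≈ 7.9335. The two agree to within a few percent, as expected.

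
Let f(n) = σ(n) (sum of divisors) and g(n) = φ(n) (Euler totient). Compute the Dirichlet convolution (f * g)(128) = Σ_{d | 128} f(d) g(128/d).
(σ * φ)(128) = 1024

Divisors of 128: [1, 2, 4, 8, 16, 32, 64, 128]. For each d | 128:
  d = 1: σ(1) · φ(128/1) = 1 · 64 = 64
  d = 2: σ(2) · φ(128/2) = 3 · 32 = 96
  d = 4: σ(4) · φ(128/4) = 7 · 16 = 112
  d = 8: σ(8) · φ(128/8) = 15 · 8 = 120
  d = 16: σ(16) · φ(128/16) = 31 · 4 = 124
  d = 32: σ(32) · φ(128/32) = 63 · 2 = 126
  d = 64: σ(64) · φ(128/64) = 127 · 1 = 127
  d = 128: σ(128) · φ(128/128) = 255 · 1 = 255
Summing: (σ * φ)(128) = 64 + 96 + 112 + 120 + 124 + 126 + 127 + 255 = 1024.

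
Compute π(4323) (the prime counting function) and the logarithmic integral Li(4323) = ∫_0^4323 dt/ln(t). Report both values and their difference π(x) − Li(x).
π(4323) = 590;  Li(4323) ≈ 604.12;  π(x) − Li(x) ≈ -14.12.

Direct count of primes ≤ 4323 gives π(4323) = 590. Numerical evaluation of the logarithmic integral gives Li(4323) ≈ 604.12. The difference π(x) − Li(x) ≈ -14.12 is typically negative for small/moderate x (Li(x) overestimates), though Littlewood's theorem shows this sign changes infinitely often.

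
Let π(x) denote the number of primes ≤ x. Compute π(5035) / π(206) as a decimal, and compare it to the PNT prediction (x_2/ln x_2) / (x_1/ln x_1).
π(5035)/π(206) = 674/46 ≈ 14.6522;  PNT prediction ≈ 15.2769.

π(206) = 46 and π(5035) = 674, so π(5035)/π(206) ≈ 14.6522. The PNT-predicted ratio is (5035/ln(5035)) / (206/ln(206)) ≈ 15.2769. The two agree to within a few percent, as expected.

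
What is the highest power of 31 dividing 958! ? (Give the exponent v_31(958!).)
v_31(958!) = 30

Legendre's formula: v_p(n!) = Σ_{k ≥ 1} ⌊n / p^k⌋. For p = 31, n = 958, the terms are:
  ⌊958/31^1⌋ = ⌊958/31⌋ = 30
(the next term ⌊958/31^2⌋ = 0, terminating the sum). Summing: v_31(958!) = 30 = 30.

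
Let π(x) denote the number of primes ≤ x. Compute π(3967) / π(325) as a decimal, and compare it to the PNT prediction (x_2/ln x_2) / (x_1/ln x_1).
π(3967)/π(325) = 549/66 ≈ 8.3182;  PNT prediction ≈ 8.5204.

π(325) = 66 and π(3967) = 549, so π(3967)/π(325) ≈ 8.3182. The PNT-predicted ratio is (3967/ln(3967)) / (325/ln(325)) ≈ 8.5204. The two agree to within a few percent, as expected.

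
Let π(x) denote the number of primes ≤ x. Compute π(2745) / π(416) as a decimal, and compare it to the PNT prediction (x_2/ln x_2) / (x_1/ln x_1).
π(2745)/π(416) = 400/80 ≈ 5.0000;  PNT prediction ≈ 5.0260.

π(416) = 80 and π(2745) = 400, so π(2745)/π(416) ≈ 5.0000. The PNT-predicted ratio is (2745/ln(2745)) / (416/ln(416)) ≈ 5.0260. The two agree to within a few percent, as expected.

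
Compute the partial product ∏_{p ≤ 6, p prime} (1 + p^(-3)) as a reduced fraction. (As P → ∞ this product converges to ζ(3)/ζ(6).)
∏ = 147/125

The primes p ≤ 6 are [2, 3, 5]. For each, (1 + 1/p^3) = (p^3 + 1)/p^3. Multiplying these fractions over p ∈ [2, 3, 5] gives 147/125. (In the limit P → ∞ this tends to ζ(3)/ζ(6).)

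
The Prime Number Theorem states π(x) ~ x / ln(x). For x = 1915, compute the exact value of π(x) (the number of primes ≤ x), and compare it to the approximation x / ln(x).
π(1915) = 293;  x/ln(x) ≈ 253.39;  relative error ≈ 13.52%.

Directly count primes up to 1915: π(1915) = 293. The PNT approximation gives 1915/ln(1915) ≈ 1915/7.55747 ≈ 253.39. Relative error (π(x) − x/ln(x)) / π(x) ≈ 13.52%; the approximation is known to undercount slightly (Li(x) is a better estimate).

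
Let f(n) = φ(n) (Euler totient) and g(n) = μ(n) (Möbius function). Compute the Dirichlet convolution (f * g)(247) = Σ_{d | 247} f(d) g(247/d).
(φ * μ)(247) = 187

Divisors of 247: [1, 13, 19, 247]. For each d | 247:
  d = 1: φ(1) · μ(247/1) = 1 · 1 = 1
  d = 13: φ(13) · μ(247/13) = 12 · -1 = -12
  d = 19: φ(19) · μ(247/19) = 18 · -1 = -18
  d = 247: φ(247) · μ(247/247) = 216 · 1 = 216
Summing: (φ * μ)(247) = 1 + -12 + -18 + 216 = 187.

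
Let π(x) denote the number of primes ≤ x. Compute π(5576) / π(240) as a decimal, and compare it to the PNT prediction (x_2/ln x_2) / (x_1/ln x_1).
π(5576)/π(240) = 736/52 ≈ 14.1538;  PNT prediction ≈ 14.7612.

π(240) = 52 and π(5576) = 736, so π(5576)/π(240) ≈ 14.1538. The PNT-predicted ratio is (5576/ln(5576)) / (240/ln(240)) ≈ 14.7612. The two agree to within a few percent, as expected.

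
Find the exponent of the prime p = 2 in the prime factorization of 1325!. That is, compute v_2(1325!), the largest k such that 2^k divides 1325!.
v_2(1325!) = 1319

Legendre's formula: v_p(n!) = Σ_{k ≥ 1} ⌊n / p^k⌋. For p = 2, n = 1325, the terms are:
  ⌊1325/2^1⌋ = ⌊1325/2⌋ = 662
  ⌊1325/2^2⌋ = ⌊1325/4⌋ = 331
  ⌊1325/2^3⌋ = ⌊1325/8⌋ = 165
  ⌊1325/2^4⌋ = ⌊1325/16⌋ = 82
  ⌊1325/2^5⌋ = ⌊1325/32⌋ = 41
  ⌊1325/2^6⌋ = ⌊1325/64⌋ = 20
  ⌊1325/2^7⌋ = ⌊1325/128⌋ = 10
  ⌊1325/2^8⌋ = ⌊1325/256⌋ = 5
  ⌊1325/2^9⌋ = ⌊1325/512⌋ = 2
  ⌊1325/2^10⌋ = ⌊1325/1024⌋ = 1
(the next term ⌊1325/2^11⌋ = 0, terminating the sum). Summing: v_2(1325!) = 662 + 331 + 165 + 82 + 41 + 20 + 10 + 5 + 2 + 1 = 1319.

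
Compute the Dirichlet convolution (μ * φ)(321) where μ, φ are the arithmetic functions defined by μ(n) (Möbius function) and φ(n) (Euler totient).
(μ * φ)(321) = 105

Divisors of 321: [1, 3, 107, 321]. For each d | 321:
  d = 1: μ(1) · φ(321/1) = 1 · 212 = 212
  d = 3: μ(3) · φ(321/3) = -1 · 106 = -106
  d = 107: μ(107) · φ(321/107) = -1 · 2 = -2
  d = 321: μ(321) · φ(321/321) = 1 · 1 = 1
Summing: (μ * φ)(321) = 212 + -106 + -2 + 1 = 105.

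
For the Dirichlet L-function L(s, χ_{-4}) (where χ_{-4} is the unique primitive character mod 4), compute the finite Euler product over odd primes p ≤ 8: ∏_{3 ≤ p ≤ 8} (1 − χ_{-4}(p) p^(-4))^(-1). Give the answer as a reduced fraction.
∏ = 40516875/40968512

The odd primes p ≤ 8 are [3, 5, 7]. For each, χ(p) = 1 if p ≡ 1 mod 4, χ(p) = −1 if p ≡ 3 mod 4. Taking (1 − χ(p)/p^4)^(-1) = p^4/(p^4 − χ(p)): (1 − (-1)/3^4)^(-1) · (1 − (1)/5^4)^(-1) · (1 − (-1)/7^4)^(-1) = 40516875/40968512.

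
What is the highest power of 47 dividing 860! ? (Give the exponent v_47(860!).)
v_47(860!) = 18

Legendre's formula: v_p(n!) = Σ_{k ≥ 1} ⌊n / p^k⌋. For p = 47, n = 860, the terms are:
  ⌊860/47^1⌋ = ⌊860/47⌋ = 18
(the next term ⌊860/47^2⌋ = 0, terminating the sum). Summing: v_47(860!) = 18 = 18.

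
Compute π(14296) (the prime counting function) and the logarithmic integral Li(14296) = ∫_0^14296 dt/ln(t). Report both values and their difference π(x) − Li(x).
π(14296) = 1677;  Li(14296) ≈ 1703.23;  π(x) − Li(x) ≈ -26.23.

Direct count of primes ≤ 14296 gives π(14296) = 1677. Numerical evaluation of the logarithmic integral gives Li(14296) ≈ 1703.23. The difference π(x) − Li(x) ≈ -26.23 is typically negative for small/moderate x (Li(x) overestimates), though Littlewood's theorem shows this sign changes infinitely often.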